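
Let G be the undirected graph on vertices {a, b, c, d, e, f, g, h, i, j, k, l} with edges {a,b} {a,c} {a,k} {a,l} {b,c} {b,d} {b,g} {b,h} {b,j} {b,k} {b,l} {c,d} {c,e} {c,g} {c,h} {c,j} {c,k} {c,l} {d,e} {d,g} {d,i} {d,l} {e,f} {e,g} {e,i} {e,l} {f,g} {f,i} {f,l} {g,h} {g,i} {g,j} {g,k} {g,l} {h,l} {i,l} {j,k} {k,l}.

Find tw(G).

A width-4 tree decomposition is:
Bags: B1 = {b, c, d, g, l}  B2 = {c, d, e, g, l}  B3 = {d, e, g, i, l}  B4 = {b, c, g, h, l}  B5 = {b, c, g, k, l}  B6 = {e, f, g, i, l}  B7 = {b, c, g, j, k}  B8 = {a, b, c, k, l}
Tree: B1–B2, B2–B3, B1–B4, B1–B5, B3–B6, B5–B7, B5–B8
The largest bag has 5 vertices, giving width 4; this decomposition certifies tw(G) ≤ 4. For the lower bound, the 5 vertices {b, c, g, j, k} are pairwise adjacent, and any tree decomposition puts a clique entirely inside one bag — forcing width ≥ 4. Hence tw(G) = 4 exactly.

4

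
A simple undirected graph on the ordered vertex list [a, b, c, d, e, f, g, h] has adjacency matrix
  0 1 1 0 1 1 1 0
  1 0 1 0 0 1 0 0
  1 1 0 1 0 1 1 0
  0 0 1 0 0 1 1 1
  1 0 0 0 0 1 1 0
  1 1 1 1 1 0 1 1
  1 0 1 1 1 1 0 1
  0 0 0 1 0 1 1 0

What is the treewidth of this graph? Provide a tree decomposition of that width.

Each bag holds 4 vertices, so the decomposition has width 3, which upper-bounds the treewidth. For the lower bound, the 4 vertices {d, f, g, h} are pairwise adjacent, and any tree decomposition puts a clique entirely inside one bag — forcing width ≥ 3. Hence tw(G) = 3 exactly.

Treewidth 3.
One optimal decomposition is:
Bags: B1 = {a, b, c, f}  B2 = {a, c, f, g}  B3 = {c, d, f, g}  B4 = {a, e, f, g}  B5 = {d, f, g, h}
Tree: B1–B2, B2–B3, B2–B4, B3–B5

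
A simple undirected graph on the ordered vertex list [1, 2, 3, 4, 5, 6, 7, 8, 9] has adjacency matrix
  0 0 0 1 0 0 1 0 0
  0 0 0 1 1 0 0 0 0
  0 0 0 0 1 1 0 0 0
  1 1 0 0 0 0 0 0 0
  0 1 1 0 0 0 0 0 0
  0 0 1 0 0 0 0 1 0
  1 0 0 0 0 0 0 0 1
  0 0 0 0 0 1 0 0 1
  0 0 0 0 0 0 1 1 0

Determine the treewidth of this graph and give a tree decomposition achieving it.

The largest bag has 3 vertices, giving width 2; this decomposition certifies tw(G) ≤ 2. The edges 4–2–5–3–6–8–9–7–1–4 form a cycle, so G is not a tree and its treewidth is at least 2. Combining the bounds, tw(G) = 2.

Treewidth 2.
Bags: B1 = {2, 4, 5}  B2 = {3, 4, 5}  B3 = {3, 4, 6}  B4 = {4, 6, 8}  B5 = {4, 8, 9}  B6 = {4, 7, 9}  B7 = {1, 4, 7}
Tree: B1–B2, B2–B3, B3–B4, B4–B5, B5–B6, B6–B7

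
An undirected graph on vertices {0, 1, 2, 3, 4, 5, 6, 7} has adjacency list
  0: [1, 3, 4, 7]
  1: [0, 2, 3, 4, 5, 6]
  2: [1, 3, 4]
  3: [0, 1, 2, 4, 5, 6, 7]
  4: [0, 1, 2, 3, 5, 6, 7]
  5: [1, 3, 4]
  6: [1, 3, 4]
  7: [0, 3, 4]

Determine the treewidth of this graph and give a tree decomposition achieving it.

Treewidth 3.
One optimal decomposition is:
Bags: B1 = {0, 1, 3, 4}  B2 = {0, 3, 4, 7}  B3 = {1, 3, 4, 6}  B4 = {1, 3, 4, 5}  B5 = {1, 2, 3, 4}
Tree: B1–B2, B1–B3, B1–B4, B1–B5

Each bag holds 4 vertices, so the decomposition has width 3, which upper-bounds the treewidth. For the lower bound, the 4 vertices {0, 1, 3, 4} are pairwise adjacent, and any tree decomposition puts a clique entirely inside one bag — forcing width ≥ 3. Therefore the treewidth is 3.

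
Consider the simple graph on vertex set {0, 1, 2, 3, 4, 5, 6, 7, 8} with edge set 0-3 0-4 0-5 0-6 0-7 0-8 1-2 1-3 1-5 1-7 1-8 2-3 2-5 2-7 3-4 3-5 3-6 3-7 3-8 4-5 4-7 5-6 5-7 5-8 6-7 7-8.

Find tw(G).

4

A width-4 tree decomposition is:
Bags: B1 = {0, 3, 5, 7, 8}  B2 = {1, 3, 5, 7, 8}  B3 = {0, 3, 4, 5, 7}  B4 = {1, 2, 3, 5, 7}  B5 = {0, 3, 5, 6, 7}
Tree: B1–B2, B1–B3, B2–B4, B1–B5
Every bag has size at most 5, so the width is 5 − 1 = 4 and tw(G) ≤ 4. Conversely, {0, 3, 5, 7, 8} is a clique of size 5, and the vertices of any clique must share a bag in every tree decomposition; so some bag has ≥ 5 vertices and tw(G) ≥ 4. Combining the bounds, tw(G) = 4.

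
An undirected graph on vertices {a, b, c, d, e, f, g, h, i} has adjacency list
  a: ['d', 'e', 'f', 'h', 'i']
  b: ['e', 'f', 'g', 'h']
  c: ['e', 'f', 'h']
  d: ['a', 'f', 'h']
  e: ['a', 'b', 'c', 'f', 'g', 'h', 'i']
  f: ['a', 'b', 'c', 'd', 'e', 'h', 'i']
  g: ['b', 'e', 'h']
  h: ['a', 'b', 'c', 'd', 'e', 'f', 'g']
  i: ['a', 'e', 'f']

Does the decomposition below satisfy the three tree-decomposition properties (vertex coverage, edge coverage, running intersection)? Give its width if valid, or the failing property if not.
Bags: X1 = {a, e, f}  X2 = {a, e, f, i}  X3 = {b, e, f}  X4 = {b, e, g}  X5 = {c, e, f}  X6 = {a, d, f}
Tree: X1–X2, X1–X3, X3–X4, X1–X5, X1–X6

A tree decomposition must satisfy three properties: every vertex lies in some bag; for every edge, both endpoints lie together in some bag; and for every vertex, the bags containing it form a connected subtree. Here vertex h appears in no bag, so the decomposition is invalid.

No — vertex h appears in no bag.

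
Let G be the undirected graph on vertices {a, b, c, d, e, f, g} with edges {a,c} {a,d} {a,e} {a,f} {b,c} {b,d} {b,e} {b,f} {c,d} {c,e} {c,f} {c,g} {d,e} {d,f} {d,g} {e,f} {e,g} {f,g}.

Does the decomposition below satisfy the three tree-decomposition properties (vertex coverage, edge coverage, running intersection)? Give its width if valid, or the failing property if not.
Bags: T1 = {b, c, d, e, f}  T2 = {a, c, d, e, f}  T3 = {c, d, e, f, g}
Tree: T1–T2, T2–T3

Every vertex of G appears in some bag (union = {a, b, c, d, e, f, g}); every edge is covered by a bag; and for each vertex v the set of bags containing v is connected in the bag tree. The decomposition is therefore valid. The largest bag has 5 vertices, so the width is 4.

Yes; width 4.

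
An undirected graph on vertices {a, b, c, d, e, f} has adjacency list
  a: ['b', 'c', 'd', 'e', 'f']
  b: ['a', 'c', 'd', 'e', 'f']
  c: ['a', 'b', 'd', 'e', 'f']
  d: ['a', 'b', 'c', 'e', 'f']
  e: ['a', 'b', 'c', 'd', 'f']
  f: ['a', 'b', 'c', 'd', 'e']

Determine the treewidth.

5

A width-5 tree decomposition is:
Bags: B1 = {a, b, c, d, e, f}
Tree: (single bag)
A single bag containing all 6 vertices is trivially a valid decomposition of width 5. On the other hand G contains the 6-clique {a, b, c, d, e, f}. A clique must lie in a single bag of any decomposition, so no decomposition can have width below 5. The upper and lower bounds meet at 5, so that is the treewidth.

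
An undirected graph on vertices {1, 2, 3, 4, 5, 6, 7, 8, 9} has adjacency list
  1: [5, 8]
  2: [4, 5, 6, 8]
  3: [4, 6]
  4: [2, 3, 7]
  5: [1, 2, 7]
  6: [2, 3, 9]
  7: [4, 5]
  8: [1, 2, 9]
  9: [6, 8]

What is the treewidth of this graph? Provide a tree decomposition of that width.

Every bag has size at most 4, so the width is 4 − 1 = 3 and tw(G) ≤ 3. For the lower bound: the 4 vertex sets {1,8,9}, {6}, {2}, {3,4,5,7} are disjoint, each induces a connected subgraph, and every pair is joined by at least one edge of G. Contracting each set to a single vertex therefore yields K_{4} as a minor, and since treewidth is minor-monotone, tw(G) ≥ tw(K_{4}) = 3. Therefore the treewidth is 3.

Treewidth 3.
One optimal decomposition is:
Bags: B1 = {1, 6, 8, 9}  B2 = {1, 2, 6, 8}  B3 = {1, 2, 5, 6}  B4 = {2, 3, 5, 6}  B5 = {2, 3, 4, 5}  B6 = {3, 4, 5, 7}
Tree: B1–B2, B2–B3, B3–B4, B4–B5, B5–B6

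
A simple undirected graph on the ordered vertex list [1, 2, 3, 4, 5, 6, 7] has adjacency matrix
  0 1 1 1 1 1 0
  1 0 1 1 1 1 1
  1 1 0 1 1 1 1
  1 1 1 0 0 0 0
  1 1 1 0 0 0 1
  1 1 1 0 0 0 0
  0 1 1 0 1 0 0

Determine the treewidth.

A width-3 tree decomposition is:
Bags: B1 = {1, 2, 3, 6}  B2 = {1, 2, 3, 5}  B3 = {1, 2, 3, 4}  B4 = {2, 3, 5, 7}
Tree: B1–B2, B1–B3, B2–B4
Every bag has size at most 4, so the width is 4 − 1 = 3 and tw(G) ≤ 3. On the other hand G contains the 4-clique {1, 2, 3, 4}. A clique must lie in a single bag of any decomposition, so no decomposition can have width below 3. Hence tw(G) = 3 exactly.

3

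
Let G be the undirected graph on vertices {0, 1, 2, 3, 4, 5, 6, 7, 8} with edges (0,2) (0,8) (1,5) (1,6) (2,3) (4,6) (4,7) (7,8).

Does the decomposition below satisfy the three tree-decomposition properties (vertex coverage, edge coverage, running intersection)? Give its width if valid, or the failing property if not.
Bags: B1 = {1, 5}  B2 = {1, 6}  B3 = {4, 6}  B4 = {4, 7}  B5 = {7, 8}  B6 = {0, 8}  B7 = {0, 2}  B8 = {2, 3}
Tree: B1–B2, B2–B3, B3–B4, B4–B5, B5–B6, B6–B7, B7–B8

Yes; width 1.

Every vertex of G appears in some bag (union = {0, 1, 2, 3, 4, 5, 6, 7, 8}); every edge is covered by a bag; and for each vertex v the set of bags containing v is connected in the bag tree. The decomposition is therefore valid. The largest bag has 2 vertices, so the width is 1.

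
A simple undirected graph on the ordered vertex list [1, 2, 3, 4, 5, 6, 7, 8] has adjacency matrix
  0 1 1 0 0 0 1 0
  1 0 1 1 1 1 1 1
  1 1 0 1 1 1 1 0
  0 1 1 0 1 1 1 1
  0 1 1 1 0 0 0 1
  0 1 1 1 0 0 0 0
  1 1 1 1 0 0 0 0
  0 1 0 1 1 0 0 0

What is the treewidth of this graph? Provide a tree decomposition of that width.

Every bag has size at most 4, so the width is 4 − 1 = 3 and tw(G) ≤ 3. For the lower bound, the 4 vertices {2, 4, 5, 8} are pairwise adjacent, and any tree decomposition puts a clique entirely inside one bag — forcing width ≥ 3. Combining the bounds, tw(G) = 3.

Treewidth 3.
One such decomposition:
Bags: B1 = {2, 3, 4, 5}  B2 = {2, 3, 4, 6}  B3 = {2, 3, 4, 7}  B4 = {1, 2, 3, 7}  B5 = {2, 4, 5, 8}
Tree: B1–B2, B1–B3, B3–B4, B1–B5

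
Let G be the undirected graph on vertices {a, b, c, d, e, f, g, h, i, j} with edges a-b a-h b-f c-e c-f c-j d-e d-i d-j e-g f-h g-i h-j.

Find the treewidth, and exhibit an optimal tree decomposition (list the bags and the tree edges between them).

Each bag holds 3 vertices, so the decomposition has width 2, which upper-bounds the treewidth. Since b–a–h–f–b is a cycle in G, G is not acyclic. Forests are exactly the graphs of treewidth ≤ 1, so tw(G) ≥ 2. The upper and lower bounds meet at 2, so that is the treewidth.

Treewidth 2.
One such decomposition:
Bags: B1 = {a, b, f}  B2 = {a, f, h}  B3 = {c, f, h}  B4 = {c, h, j}  B5 = {c, e, j}  B6 = {d, e, j}  B7 = {d, e, g}  B8 = {d, g, i}
Tree: B1–B2, B2–B3, B3–B4, B4–B5, B5–B6, B6–B7, B7–B8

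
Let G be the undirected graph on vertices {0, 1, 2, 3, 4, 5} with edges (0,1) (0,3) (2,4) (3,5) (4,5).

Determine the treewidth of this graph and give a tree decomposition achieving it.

Every bag has size at most 2, so the width is 2 − 1 = 1 and tw(G) ≤ 1. Since G has at least one edge (e.g. 1–0), it is not an edgeless graph, so tw(G) ≥ 1. The upper and lower bounds meet at 1, so that is the treewidth.

Treewidth 1.
Bags: B1 = {0, 1}  B2 = {0, 3}  B3 = {3, 5}  B4 = {4, 5}  B5 = {2, 4}
Tree: B1–B2, B2–B3, B3–B4, B4–B5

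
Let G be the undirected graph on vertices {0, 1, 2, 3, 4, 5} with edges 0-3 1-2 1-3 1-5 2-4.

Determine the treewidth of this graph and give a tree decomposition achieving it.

Treewidth 1.
One such decomposition:
Bags: B1 = {1, 2}  B2 = {1, 3}  B3 = {1, 5}  B4 = {2, 4}  B5 = {0, 3}
Tree: B1–B2, B1–B3, B1–B4, B2–B5

Each bag holds 2 vertices, so the decomposition has width 1, which upper-bounds the treewidth. Since G has at least one edge (e.g. 1–2), it is not an edgeless graph, so tw(G) ≥ 1. Combining the bounds, tw(G) = 1.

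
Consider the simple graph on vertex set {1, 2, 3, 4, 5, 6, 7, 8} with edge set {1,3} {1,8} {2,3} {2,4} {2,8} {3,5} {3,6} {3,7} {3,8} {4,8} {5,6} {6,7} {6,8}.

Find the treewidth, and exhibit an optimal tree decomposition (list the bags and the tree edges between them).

Treewidth 2.
Bags: B1 = {3, 6, 8}  B2 = {2, 3, 8}  B3 = {3, 6, 7}  B4 = {3, 5, 6}  B5 = {2, 4, 8}  B6 = {1, 3, 8}
Tree: B1–B2, B1–B3, B3–B4, B2–B5, B2–B6

Every bag has size at most 3, so the width is 3 − 1 = 2 and tw(G) ≤ 2. On the other hand G contains the 3-clique {1, 3, 8}. A clique must lie in a single bag of any decomposition, so no decomposition can have width below 2. The upper and lower bounds meet at 2, so that is the treewidth.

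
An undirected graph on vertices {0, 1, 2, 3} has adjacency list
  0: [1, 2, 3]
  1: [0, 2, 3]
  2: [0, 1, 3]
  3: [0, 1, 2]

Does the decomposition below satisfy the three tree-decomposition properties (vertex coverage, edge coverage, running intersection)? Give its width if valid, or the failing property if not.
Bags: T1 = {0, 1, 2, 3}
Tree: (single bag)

Yes; width 3.

Vertex coverage: the bags together contain {0, 1, 2, 3}, the full vertex set. Edge coverage: each edge of G has both endpoints in at least one bag. Running intersection: for every vertex, the bags containing it form a connected subtree. All three properties hold, so this is a valid tree decomposition of width max|bag| − 1 = 3, and hence tw(G) ≤ 3.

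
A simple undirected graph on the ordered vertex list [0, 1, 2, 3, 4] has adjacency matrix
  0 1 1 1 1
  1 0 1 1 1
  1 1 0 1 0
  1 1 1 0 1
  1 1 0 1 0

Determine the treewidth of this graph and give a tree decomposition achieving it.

Treewidth 3.
One optimal decomposition is:
Bags: B1 = {0, 1, 2, 3}  B2 = {0, 1, 3, 4}
Tree: B1–B2

The largest bag has 4 vertices, giving width 3; this decomposition certifies tw(G) ≤ 3. Conversely, {0, 1, 2, 3} is a clique of size 4, and the vertices of any clique must share a bag in every tree decomposition; so some bag has ≥ 4 vertices and tw(G) ≥ 3. The upper and lower bounds meet at 3, so that is the treewidth.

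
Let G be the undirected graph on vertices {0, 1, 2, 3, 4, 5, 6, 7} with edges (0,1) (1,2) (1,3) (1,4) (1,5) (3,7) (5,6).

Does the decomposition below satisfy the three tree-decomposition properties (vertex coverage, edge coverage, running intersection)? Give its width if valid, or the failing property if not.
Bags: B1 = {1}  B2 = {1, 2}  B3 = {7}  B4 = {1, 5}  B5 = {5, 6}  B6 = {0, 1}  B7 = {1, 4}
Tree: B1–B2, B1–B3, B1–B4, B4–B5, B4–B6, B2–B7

A tree decomposition must satisfy three properties: every vertex lies in some bag; for every edge, both endpoints lie together in some bag; and for every vertex, the bags containing it form a connected subtree. Here vertex 3 appears in no bag, so the decomposition is invalid.

No — vertex 3 appears in no bag.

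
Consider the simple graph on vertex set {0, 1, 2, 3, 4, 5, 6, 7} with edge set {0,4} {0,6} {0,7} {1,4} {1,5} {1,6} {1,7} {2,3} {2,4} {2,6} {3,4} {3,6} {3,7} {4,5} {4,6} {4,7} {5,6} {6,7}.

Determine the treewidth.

3

A width-3 tree decomposition is:
Bags: B1 = {1, 4, 6, 7}  B2 = {1, 4, 5, 6}  B3 = {3, 4, 6, 7}  B4 = {0, 4, 6, 7}  B5 = {2, 3, 4, 6}
Tree: B1–B2, B1–B3, B1–B4, B3–B5
Every bag has size at most 4, so the width is 4 − 1 = 3 and tw(G) ≤ 3. For the lower bound, the 4 vertices {2, 3, 4, 6} are pairwise adjacent, and any tree decomposition puts a clique entirely inside one bag — forcing width ≥ 3. The upper and lower bounds meet at 3, so that is the treewidth.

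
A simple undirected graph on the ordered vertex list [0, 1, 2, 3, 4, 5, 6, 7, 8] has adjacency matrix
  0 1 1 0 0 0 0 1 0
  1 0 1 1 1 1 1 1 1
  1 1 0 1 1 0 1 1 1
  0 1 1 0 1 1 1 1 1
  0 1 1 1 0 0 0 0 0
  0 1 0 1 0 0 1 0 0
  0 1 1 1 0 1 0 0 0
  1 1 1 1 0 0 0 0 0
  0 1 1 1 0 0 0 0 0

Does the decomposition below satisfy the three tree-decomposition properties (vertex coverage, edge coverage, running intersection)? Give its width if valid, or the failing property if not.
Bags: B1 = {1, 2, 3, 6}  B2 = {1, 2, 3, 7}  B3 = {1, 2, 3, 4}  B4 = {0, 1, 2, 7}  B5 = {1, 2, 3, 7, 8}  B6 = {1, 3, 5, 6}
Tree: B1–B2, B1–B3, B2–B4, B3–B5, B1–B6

A tree decomposition must satisfy three properties: every vertex lies in some bag; for every edge, both endpoints lie together in some bag; and for every vertex, the bags containing it form a connected subtree. Here bags containing vertex 7 are not connected in the tree, so the decomposition is invalid.

No — bags containing vertex 7 are not connected in the tree.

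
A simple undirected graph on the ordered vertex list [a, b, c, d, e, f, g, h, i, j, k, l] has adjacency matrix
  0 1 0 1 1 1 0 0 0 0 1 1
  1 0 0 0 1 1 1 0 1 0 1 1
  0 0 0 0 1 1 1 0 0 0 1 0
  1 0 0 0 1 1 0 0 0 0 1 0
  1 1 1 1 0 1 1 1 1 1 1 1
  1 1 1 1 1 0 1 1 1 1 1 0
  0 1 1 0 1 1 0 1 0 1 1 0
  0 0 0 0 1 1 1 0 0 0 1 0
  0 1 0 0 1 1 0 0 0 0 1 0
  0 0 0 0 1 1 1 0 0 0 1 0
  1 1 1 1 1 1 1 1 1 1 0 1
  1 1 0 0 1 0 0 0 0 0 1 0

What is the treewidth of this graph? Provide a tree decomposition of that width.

Each bag holds 5 vertices, so the decomposition has width 4, which upper-bounds the treewidth. For the lower bound, the 5 vertices {a, d, e, f, k} are pairwise adjacent, and any tree decomposition puts a clique entirely inside one bag — forcing width ≥ 4. Combining the bounds, tw(G) = 4.

Treewidth 4.
Bags: B1 = {e, f, g, h, k}  B2 = {b, e, f, g, k}  B3 = {c, e, f, g, k}  B4 = {a, b, e, f, k}  B5 = {b, e, f, i, k}  B6 = {a, d, e, f, k}  B7 = {e, f, g, j, k}  B8 = {a, b, e, k, l}
Tree: B1–B2, B2–B3, B2–B4, B4–B5, B4–B6, B1–B7, B4–B8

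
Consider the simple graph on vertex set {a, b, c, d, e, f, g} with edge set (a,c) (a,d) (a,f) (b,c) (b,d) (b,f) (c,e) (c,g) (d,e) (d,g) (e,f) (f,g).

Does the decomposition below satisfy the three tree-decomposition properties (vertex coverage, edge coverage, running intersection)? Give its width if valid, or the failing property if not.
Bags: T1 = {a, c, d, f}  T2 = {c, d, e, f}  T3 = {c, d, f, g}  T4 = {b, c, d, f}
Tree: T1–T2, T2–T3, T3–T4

Every vertex of G appears in some bag (union = {a, b, c, d, e, f, g}); every edge is covered by a bag; and for each vertex v the set of bags containing v is connected in the bag tree. The decomposition is therefore valid. The largest bag has 4 vertices, so the width is 3.

Yes; width 3.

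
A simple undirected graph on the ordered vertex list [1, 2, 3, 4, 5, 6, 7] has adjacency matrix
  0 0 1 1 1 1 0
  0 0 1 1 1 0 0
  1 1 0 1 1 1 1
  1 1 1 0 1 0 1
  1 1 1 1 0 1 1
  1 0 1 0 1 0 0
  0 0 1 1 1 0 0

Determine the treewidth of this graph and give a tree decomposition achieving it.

The largest bag has 4 vertices, giving width 3; this decomposition certifies tw(G) ≤ 3. On the other hand G contains the 4-clique {1, 3, 4, 5}. A clique must lie in a single bag of any decomposition, so no decomposition can have width below 3. Therefore the treewidth is 3.

Treewidth 3.
Bags: B1 = {1, 3, 4, 5}  B2 = {1, 3, 5, 6}  B3 = {3, 4, 5, 7}  B4 = {2, 3, 4, 5}
Tree: B1–B2, B1–B3, B1–B4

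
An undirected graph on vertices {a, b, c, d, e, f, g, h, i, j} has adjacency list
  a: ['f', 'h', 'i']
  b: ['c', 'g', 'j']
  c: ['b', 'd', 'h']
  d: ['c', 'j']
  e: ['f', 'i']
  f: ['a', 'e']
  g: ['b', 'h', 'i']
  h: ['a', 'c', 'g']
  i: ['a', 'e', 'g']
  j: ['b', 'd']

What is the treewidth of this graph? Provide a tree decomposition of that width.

Treewidth 2.
Bags: B1 = {c, d, j}  B2 = {b, c, j}  B3 = {b, c, h}  B4 = {b, g, h}  B5 = {a, g, h}  B6 = {a, g, i}  B7 = {a, f, i}  B8 = {e, f, i}
Tree: B1–B2, B2–B3, B3–B4, B4–B5, B5–B6, B6–B7, B7–B8

Each bag holds 3 vertices, so the decomposition has width 2, which upper-bounds the treewidth. Since d–j–b–c–d is a cycle in G, G is not acyclic. Forests are exactly the graphs of treewidth ≤ 1, so tw(G) ≥ 2. Therefore the treewidth is 2.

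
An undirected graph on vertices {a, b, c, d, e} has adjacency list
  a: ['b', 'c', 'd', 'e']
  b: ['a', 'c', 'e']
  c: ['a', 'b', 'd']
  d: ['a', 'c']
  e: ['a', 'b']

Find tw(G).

A width-2 tree decomposition is:
Bags: B1 = {a, c, d}  B2 = {a, b, c}  B3 = {a, b, e}
Tree: B1–B2, B2–B3
The largest bag has 3 vertices, giving width 2; this decomposition certifies tw(G) ≤ 2. For the lower bound, the 3 vertices {a, b, e} are pairwise adjacent, and any tree decomposition puts a clique entirely inside one bag — forcing width ≥ 2. Combining the bounds, tw(G) = 2.

2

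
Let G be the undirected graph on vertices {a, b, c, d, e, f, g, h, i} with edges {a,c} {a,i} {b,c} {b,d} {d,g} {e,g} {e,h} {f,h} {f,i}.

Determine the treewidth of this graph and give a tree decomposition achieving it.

Treewidth 2.
Bags: B1 = {d, e, g}  B2 = {b, d, e}  B3 = {b, c, e}  B4 = {a, c, e}  B5 = {a, e, i}  B6 = {e, f, i}  B7 = {e, f, h}
Tree: B1–B2, B2–B3, B3–B4, B4–B5, B5–B6, B6–B7

The largest bag has 3 vertices, giving width 2; this decomposition certifies tw(G) ≤ 2. For the lower bound, G contains the cycle e–g–d–b–c–a–i–f–h–e, so G is not a forest; only forests have treewidth ≤ 1, hence tw(G) ≥ 2. Therefore the treewidth is 2.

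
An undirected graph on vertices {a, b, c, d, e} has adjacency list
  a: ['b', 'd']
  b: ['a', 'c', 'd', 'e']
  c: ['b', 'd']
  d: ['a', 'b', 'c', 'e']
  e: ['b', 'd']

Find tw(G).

2

A width-2 tree decomposition is:
Bags: B1 = {a, b, d}  B2 = {b, c, d}  B3 = {b, d, e}
Tree: B1–B2, B1–B3
Each bag holds 3 vertices, so the decomposition has width 2, which upper-bounds the treewidth. For the lower bound, the 3 vertices {b, d, e} are pairwise adjacent, and any tree decomposition puts a clique entirely inside one bag — forcing width ≥ 2. Hence tw(G) = 2 exactly.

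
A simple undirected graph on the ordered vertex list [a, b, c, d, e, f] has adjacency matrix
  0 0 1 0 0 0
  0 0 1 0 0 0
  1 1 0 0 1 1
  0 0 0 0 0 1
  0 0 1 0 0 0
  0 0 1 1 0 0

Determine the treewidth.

A width-1 tree decomposition is:
Bags: B1 = {a, c}  B2 = {b, c}  B3 = {c, f}  B4 = {d, f}  B5 = {c, e}
Tree: B1–B2, B1–B3, B3–B4, B3–B5
Every bag has size at most 2, so the width is 2 − 1 = 1 and tw(G) ≤ 1. Since G has at least one edge (e.g. c–a), it is not an edgeless graph, so tw(G) ≥ 1. Hence tw(G) = 1 exactly.

1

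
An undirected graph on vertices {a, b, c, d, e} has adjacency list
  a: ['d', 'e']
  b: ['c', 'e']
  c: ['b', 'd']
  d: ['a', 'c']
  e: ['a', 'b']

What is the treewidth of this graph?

A width-2 tree decomposition is:
Bags: B1 = {b, c, d}  B2 = {a, b, d}  B3 = {a, b, e}
Tree: B1–B2, B2–B3
Every bag has size at most 3, so the width is 3 − 1 = 2 and tw(G) ≤ 2. For the lower bound, G contains the cycle b–c–d–a–e–b, so G is not a forest; only forests have treewidth ≤ 1, hence tw(G) ≥ 2. Hence tw(G) = 2 exactly.

2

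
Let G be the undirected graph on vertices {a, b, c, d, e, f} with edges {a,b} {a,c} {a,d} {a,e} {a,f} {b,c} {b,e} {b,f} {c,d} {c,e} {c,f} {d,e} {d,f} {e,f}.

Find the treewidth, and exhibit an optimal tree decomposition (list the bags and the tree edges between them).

Treewidth 4.
One optimal decomposition is:
Bags: B1 = {a, c, d, e, f}  B2 = {a, b, c, e, f}
Tree: B1–B2

Every bag has size at most 5, so the width is 5 − 1 = 4 and tw(G) ≤ 4. Conversely, {a, c, d, e, f} is a clique of size 5, and the vertices of any clique must share a bag in every tree decomposition; so some bag has ≥ 5 vertices and tw(G) ≥ 4. Hence tw(G) = 4 exactly.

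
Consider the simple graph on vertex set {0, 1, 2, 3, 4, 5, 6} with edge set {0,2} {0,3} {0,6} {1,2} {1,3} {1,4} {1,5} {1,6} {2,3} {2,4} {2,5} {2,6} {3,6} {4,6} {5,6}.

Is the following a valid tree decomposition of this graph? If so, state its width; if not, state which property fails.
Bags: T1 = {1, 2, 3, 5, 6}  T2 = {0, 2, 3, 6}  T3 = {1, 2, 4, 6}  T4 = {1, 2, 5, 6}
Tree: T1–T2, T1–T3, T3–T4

A tree decomposition must satisfy three properties: every vertex lies in some bag; for every edge, both endpoints lie together in some bag; and for every vertex, the bags containing it form a connected subtree. Here bags containing vertex 5 are not connected in the tree, so the decomposition is invalid.

No — bags containing vertex 5 are not connected in the tree.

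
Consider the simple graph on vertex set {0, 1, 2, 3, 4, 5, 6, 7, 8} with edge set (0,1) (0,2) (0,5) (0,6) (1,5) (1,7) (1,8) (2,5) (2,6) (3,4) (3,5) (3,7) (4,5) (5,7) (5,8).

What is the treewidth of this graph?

A width-2 tree decomposition is:
Bags: B1 = {3, 5, 7}  B2 = {1, 5, 7}  B3 = {3, 4, 5}  B4 = {0, 1, 5}  B5 = {0, 2, 5}  B6 = {0, 2, 6}  B7 = {1, 5, 8}
Tree: B1–B2, B1–B3, B2–B4, B4–B5, B5–B6, B2–B7
The largest bag has 3 vertices, giving width 2; this decomposition certifies tw(G) ≤ 2. On the other hand G contains the 3-clique {0, 1, 5}. A clique must lie in a single bag of any decomposition, so no decomposition can have width below 2. Combining the bounds, tw(G) = 2.

2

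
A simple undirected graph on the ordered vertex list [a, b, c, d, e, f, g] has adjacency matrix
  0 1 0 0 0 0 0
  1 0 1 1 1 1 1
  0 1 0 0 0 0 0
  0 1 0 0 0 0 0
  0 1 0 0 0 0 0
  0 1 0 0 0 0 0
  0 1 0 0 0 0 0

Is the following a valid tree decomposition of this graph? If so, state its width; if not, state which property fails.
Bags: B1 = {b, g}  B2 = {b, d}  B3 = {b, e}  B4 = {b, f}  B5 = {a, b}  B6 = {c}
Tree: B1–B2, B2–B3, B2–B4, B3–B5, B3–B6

A tree decomposition must satisfy three properties: every vertex lies in some bag; for every edge, both endpoints lie together in some bag; and for every vertex, the bags containing it form a connected subtree. Here edge (b,c) lies in no bag, so the decomposition is invalid.

No — edge (b,c) lies in no bag.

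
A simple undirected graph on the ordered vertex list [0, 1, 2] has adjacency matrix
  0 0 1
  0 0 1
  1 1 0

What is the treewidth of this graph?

1

A width-1 tree decomposition is:
Bags: B1 = {0, 2}  B2 = {1, 2}
Tree: B1–B2
The largest bag has 2 vertices, giving width 1; this decomposition certifies tw(G) ≤ 1. Any graph with an edge has treewidth ≥ 1, and G has the edge 0–2. Hence tw(G) = 1 exactly.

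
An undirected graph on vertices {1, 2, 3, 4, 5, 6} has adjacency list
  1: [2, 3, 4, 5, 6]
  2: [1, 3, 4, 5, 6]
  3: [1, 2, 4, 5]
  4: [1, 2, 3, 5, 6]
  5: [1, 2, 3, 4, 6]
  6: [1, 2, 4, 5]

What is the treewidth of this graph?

A width-4 tree decomposition is:
Bags: B1 = {1, 2, 3, 4, 5}  B2 = {1, 2, 4, 5, 6}
Tree: B1–B2
Every bag has size at most 5, so the width is 5 − 1 = 4 and tw(G) ≤ 4. For the lower bound, the 5 vertices {1, 2, 3, 4, 5} are pairwise adjacent, and any tree decomposition puts a clique entirely inside one bag — forcing width ≥ 4. Hence tw(G) = 4 exactly.

4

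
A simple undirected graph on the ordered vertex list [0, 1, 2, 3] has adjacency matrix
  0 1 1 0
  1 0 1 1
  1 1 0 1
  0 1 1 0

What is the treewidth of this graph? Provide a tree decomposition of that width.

Each bag holds 3 vertices, so the decomposition has width 2, which upper-bounds the treewidth. For the lower bound, the 3 vertices {0, 1, 2} are pairwise adjacent, and any tree decomposition puts a clique entirely inside one bag — forcing width ≥ 2. Therefore the treewidth is 2.

Treewidth 2.
One such decomposition:
Bags: B1 = {0, 1, 2}  B2 = {1, 2, 3}
Tree: B1–B2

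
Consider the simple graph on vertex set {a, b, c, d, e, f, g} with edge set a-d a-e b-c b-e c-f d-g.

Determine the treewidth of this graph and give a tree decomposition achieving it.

Treewidth 1.
One such decomposition:
Bags: B1 = {d, g}  B2 = {a, d}  B3 = {a, e}  B4 = {b, e}  B5 = {b, c}  B6 = {c, f}
Tree: B1–B2, B2–B3, B3–B4, B4–B5, B5–B6

Every bag has size at most 2, so the width is 2 − 1 = 1 and tw(G) ≤ 1. G has an edge, so its treewidth is at least 1. The upper and lower bounds meet at 1, so that is the treewidth.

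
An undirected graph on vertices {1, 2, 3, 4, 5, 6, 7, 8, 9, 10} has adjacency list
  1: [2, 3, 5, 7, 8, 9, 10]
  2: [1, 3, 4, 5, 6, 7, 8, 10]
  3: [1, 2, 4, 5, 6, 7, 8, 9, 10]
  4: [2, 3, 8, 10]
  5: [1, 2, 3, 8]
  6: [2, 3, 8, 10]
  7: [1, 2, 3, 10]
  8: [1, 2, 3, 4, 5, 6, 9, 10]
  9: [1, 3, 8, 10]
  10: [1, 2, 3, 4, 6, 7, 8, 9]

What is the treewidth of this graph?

4

A width-4 tree decomposition is:
Bags: B1 = {1, 2, 3, 8, 10}  B2 = {1, 2, 3, 5, 8}  B3 = {2, 3, 4, 8, 10}  B4 = {1, 2, 3, 7, 10}  B5 = {2, 3, 6, 8, 10}  B6 = {1, 3, 8, 9, 10}
Tree: B1–B2, B1–B3, B1–B4, B3–B5, B1–B6
The largest bag has 5 vertices, giving width 4; this decomposition certifies tw(G) ≤ 4. On the other hand G contains the 5-clique {1, 3, 8, 9, 10}. A clique must lie in a single bag of any decomposition, so no decomposition can have width below 4. Combining the bounds, tw(G) = 4.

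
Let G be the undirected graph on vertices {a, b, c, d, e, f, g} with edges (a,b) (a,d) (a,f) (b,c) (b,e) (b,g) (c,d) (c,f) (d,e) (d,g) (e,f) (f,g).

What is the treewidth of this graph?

A width-3 tree decomposition is:
Bags: B1 = {a, b, d, f}  B2 = {b, c, d, f}  B3 = {b, d, e, f}  B4 = {b, d, f, g}
Tree: B1–B2, B2–B3, B3–B4
Each bag holds 4 vertices, so the decomposition has width 3, which upper-bounds the treewidth. For the lower bound: the 4 vertex sets {a,d}, {b,c}, {f}, {e} are disjoint, each induces a connected subgraph, and every pair is joined by at least one edge of G. Contracting each set to a single vertex therefore yields K_{4} as a minor, and since treewidth is minor-monotone, tw(G) ≥ tw(K_{4}) = 3. The upper and lower bounds meet at 3, so that is the treewidth.

3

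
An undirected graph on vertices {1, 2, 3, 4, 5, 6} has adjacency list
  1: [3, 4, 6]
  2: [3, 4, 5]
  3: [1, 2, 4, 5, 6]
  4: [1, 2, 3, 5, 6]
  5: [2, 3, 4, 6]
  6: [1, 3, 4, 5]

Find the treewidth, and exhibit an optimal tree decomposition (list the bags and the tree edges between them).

Treewidth 3.
Bags: B1 = {2, 3, 4, 5}  B2 = {3, 4, 5, 6}  B3 = {1, 3, 4, 6}
Tree: B1–B2, B2–B3

The largest bag has 4 vertices, giving width 3; this decomposition certifies tw(G) ≤ 3. Conversely, {1, 3, 4, 6} is a clique of size 4, and the vertices of any clique must share a bag in every tree decomposition; so some bag has ≥ 4 vertices and tw(G) ≥ 3. Hence tw(G) = 3 exactly.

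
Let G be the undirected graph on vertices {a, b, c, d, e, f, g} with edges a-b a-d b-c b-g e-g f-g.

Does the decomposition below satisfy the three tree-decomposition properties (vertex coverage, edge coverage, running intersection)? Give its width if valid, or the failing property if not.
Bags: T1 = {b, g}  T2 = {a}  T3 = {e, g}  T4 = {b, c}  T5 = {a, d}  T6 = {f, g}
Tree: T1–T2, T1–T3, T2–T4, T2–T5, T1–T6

No — edge (b,a) lies in no bag.

A tree decomposition must satisfy three properties: every vertex lies in some bag; for every edge, both endpoints lie together in some bag; and for every vertex, the bags containing it form a connected subtree. Here edge (b,a) lies in no bag, so the decomposition is invalid.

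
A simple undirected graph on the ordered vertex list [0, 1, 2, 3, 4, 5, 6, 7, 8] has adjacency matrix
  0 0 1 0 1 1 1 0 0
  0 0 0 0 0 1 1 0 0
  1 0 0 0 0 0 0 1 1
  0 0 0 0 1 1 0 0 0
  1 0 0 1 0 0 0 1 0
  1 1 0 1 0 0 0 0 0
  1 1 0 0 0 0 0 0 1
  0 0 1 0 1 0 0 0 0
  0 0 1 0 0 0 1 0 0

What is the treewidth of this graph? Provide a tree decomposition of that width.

Treewidth 3.
Bags: B1 = {1, 2, 6, 8}  B2 = {0, 1, 2, 6}  B3 = {0, 1, 2, 5}  B4 = {0, 2, 5, 7}  B5 = {0, 4, 5, 7}  B6 = {3, 4, 5, 7}
Tree: B1–B2, B2–B3, B3–B4, B4–B5, B5–B6

The largest bag has 4 vertices, giving width 3; this decomposition certifies tw(G) ≤ 3. For the lower bound: the 4 vertex sets {1,6,8}, {2}, {0}, {3,4,5,7} are disjoint, each induces a connected subgraph, and every pair is joined by at least one edge of G. Contracting each set to a single vertex therefore yields K_{4} as a minor, and since treewidth is minor-monotone, tw(G) ≥ tw(K_{4}) = 3. Hence tw(G) = 3 exactly.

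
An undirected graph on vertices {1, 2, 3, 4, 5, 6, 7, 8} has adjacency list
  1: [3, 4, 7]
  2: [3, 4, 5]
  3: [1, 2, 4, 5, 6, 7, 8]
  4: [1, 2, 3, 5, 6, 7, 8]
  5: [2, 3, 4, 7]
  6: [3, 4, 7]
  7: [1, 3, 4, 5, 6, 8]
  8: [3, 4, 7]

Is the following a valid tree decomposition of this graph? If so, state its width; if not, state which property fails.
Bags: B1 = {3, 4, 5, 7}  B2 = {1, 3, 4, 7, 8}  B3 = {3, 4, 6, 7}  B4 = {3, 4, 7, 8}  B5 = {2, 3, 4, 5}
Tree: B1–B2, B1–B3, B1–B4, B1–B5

A tree decomposition must satisfy three properties: every vertex lies in some bag; for every edge, both endpoints lie together in some bag; and for every vertex, the bags containing it form a connected subtree. Here bags containing vertex 8 are not connected in the tree, so the decomposition is invalid.

No — bags containing vertex 8 are not connected in the tree.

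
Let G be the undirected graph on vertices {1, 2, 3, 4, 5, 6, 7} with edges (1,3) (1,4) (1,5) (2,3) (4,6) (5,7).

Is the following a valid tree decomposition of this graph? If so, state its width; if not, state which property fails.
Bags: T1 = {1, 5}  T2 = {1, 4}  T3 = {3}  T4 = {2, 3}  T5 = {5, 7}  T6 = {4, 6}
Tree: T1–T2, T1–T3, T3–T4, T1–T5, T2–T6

No — edge (1,3) lies in no bag.

A tree decomposition must satisfy three properties: every vertex lies in some bag; for every edge, both endpoints lie together in some bag; and for every vertex, the bags containing it form a connected subtree. Here edge (1,3) lies in no bag, so the decomposition is invalid.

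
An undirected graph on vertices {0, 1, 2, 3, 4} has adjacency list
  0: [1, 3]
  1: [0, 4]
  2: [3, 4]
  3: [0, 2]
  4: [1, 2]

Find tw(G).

A width-2 tree decomposition is:
Bags: B1 = {2, 3, 4}  B2 = {0, 3, 4}  B3 = {0, 1, 4}
Tree: B1–B2, B2–B3
Every bag has size at most 3, so the width is 3 − 1 = 2 and tw(G) ≤ 2. For the lower bound, G contains the cycle 4–2–3–0–1–4, so G is not a forest; only forests have treewidth ≤ 1, hence tw(G) ≥ 2. The upper and lower bounds meet at 2, so that is the treewidth.

2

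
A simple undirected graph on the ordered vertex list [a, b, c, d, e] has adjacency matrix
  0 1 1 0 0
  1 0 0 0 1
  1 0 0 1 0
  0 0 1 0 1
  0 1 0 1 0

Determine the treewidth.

2

A width-2 tree decomposition is:
Bags: B1 = {c, d, e}  B2 = {b, c, e}  B3 = {a, b, c}
Tree: B1–B2, B2–B3
Each bag holds 3 vertices, so the decomposition has width 2, which upper-bounds the treewidth. Since c–d–e–b–a–c is a cycle in G, G is not acyclic. Forests are exactly the graphs of treewidth ≤ 1, so tw(G) ≥ 2. The upper and lower bounds meet at 2, so that is the treewidth.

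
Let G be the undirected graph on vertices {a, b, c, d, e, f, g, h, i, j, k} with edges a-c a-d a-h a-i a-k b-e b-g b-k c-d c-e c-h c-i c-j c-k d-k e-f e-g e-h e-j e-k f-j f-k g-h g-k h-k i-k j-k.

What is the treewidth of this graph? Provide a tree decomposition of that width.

Treewidth 3.
Bags: B1 = {e, g, h, k}  B2 = {c, e, h, k}  B3 = {a, c, h, k}  B4 = {a, c, i, k}  B5 = {c, e, j, k}  B6 = {a, c, d, k}  B7 = {b, e, g, k}  B8 = {e, f, j, k}
Tree: B1–B2, B2–B3, B3–B4, B2–B5, B4–B6, B1–B7, B5–B8

Each bag holds 4 vertices, so the decomposition has width 3, which upper-bounds the treewidth. On the other hand G contains the 4-clique {e, g, h, k}. A clique must lie in a single bag of any decomposition, so no decomposition can have width below 3. Combining the bounds, tw(G) = 3.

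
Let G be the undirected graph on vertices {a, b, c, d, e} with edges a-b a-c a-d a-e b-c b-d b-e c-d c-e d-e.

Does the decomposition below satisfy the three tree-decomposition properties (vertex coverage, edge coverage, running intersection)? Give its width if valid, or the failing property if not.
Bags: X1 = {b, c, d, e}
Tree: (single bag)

A tree decomposition must satisfy three properties: every vertex lies in some bag; for every edge, both endpoints lie together in some bag; and for every vertex, the bags containing it form a connected subtree. Here vertex a appears in no bag, so the decomposition is invalid.

No — vertex a appears in no bag.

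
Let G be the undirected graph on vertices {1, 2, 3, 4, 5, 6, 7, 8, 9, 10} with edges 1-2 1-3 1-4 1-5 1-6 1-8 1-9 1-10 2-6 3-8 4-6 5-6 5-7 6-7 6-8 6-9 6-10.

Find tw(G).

A width-2 tree decomposition is:
Bags: B1 = {1, 6, 9}  B2 = {1, 5, 6}  B3 = {1, 4, 6}  B4 = {1, 6, 10}  B5 = {1, 2, 6}  B6 = {1, 6, 8}  B7 = {5, 6, 7}  B8 = {1, 3, 8}
Tree: B1–B2, B2–B3, B1–B4, B4–B5, B5–B6, B2–B7, B6–B8
Each bag holds 3 vertices, so the decomposition has width 2, which upper-bounds the treewidth. Conversely, {1, 3, 8} is a clique of size 3, and the vertices of any clique must share a bag in every tree decomposition; so some bag has ≥ 3 vertices and tw(G) ≥ 2. Combining the bounds, tw(G) = 2.

2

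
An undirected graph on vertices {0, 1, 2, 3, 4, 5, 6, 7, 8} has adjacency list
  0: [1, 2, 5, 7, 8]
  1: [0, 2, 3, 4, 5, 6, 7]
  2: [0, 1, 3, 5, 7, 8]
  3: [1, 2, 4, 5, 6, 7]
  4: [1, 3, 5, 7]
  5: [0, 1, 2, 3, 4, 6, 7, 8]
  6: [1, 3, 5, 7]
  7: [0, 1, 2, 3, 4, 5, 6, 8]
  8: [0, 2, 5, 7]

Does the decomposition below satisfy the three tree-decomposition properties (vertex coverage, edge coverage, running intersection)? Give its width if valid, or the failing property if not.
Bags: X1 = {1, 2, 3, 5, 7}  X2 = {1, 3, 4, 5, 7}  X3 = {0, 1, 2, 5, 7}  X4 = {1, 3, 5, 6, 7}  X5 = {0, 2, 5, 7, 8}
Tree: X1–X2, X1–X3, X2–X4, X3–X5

Vertex coverage: the bags together contain {0, 1, 2, 3, 4, 5, 6, 7, 8}, the full vertex set. Edge coverage: each edge of G has both endpoints in at least one bag. Running intersection: for every vertex, the bags containing it form a connected subtree. All three properties hold, so this is a valid tree decomposition of width max|bag| − 1 = 4, and hence tw(G) ≤ 4.

Yes; width 4.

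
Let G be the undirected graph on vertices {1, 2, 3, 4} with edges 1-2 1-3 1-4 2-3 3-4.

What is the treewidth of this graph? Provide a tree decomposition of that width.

The largest bag has 3 vertices, giving width 2; this decomposition certifies tw(G) ≤ 2. Conversely, {1, 2, 3} is a clique of size 3, and the vertices of any clique must share a bag in every tree decomposition; so some bag has ≥ 3 vertices and tw(G) ≥ 2. Combining the bounds, tw(G) = 2.

Treewidth 2.
Bags: B1 = {1, 3, 4}  B2 = {1, 2, 3}
Tree: B1–B2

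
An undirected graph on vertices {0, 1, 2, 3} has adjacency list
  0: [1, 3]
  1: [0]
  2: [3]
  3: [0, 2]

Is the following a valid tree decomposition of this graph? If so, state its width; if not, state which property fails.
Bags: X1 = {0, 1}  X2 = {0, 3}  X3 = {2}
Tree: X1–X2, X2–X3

A tree decomposition must satisfy three properties: every vertex lies in some bag; for every edge, both endpoints lie together in some bag; and for every vertex, the bags containing it form a connected subtree. Here edge (3,2) lies in no bag, so the decomposition is invalid.

No — edge (3,2) lies in no bag.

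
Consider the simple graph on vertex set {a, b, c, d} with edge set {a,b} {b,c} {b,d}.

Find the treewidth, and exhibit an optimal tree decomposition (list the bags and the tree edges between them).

Treewidth 1.
One such decomposition:
Bags: B1 = {b, d}  B2 = {a, b}  B3 = {b, c}
Tree: B1–B2, B1–B3

Each bag holds 2 vertices, so the decomposition has width 1, which upper-bounds the treewidth. Any graph with an edge has treewidth ≥ 1, and G has the edge b–d. Hence tw(G) = 1 exactly.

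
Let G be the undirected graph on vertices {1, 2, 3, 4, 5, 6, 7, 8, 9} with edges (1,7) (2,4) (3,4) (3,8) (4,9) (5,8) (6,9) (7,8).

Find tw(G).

A width-1 tree decomposition is:
Bags: B1 = {7, 8}  B2 = {3, 8}  B3 = {1, 7}  B4 = {5, 8}  B5 = {3, 4}  B6 = {2, 4}  B7 = {4, 9}  B8 = {6, 9}
Tree: B1–B2, B1–B3, B2–B4, B2–B5, B5–B6, B5–B7, B7–B8
Each bag holds 2 vertices, so the decomposition has width 1, which upper-bounds the treewidth. Any graph with an edge has treewidth ≥ 1, and G has the edge 7–8. The upper and lower bounds meet at 1, so that is the treewidth.

1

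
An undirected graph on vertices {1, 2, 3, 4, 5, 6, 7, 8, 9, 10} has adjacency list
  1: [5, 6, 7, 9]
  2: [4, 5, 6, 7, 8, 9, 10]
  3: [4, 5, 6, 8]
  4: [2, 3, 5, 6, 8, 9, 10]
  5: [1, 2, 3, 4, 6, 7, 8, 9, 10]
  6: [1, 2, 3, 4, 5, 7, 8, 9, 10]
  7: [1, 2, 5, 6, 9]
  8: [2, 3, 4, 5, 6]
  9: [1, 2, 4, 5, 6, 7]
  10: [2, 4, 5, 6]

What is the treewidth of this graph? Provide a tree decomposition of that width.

Treewidth 4.
Bags: B1 = {2, 4, 5, 6, 8}  B2 = {2, 4, 5, 6, 10}  B3 = {2, 4, 5, 6, 9}  B4 = {3, 4, 5, 6, 8}  B5 = {2, 5, 6, 7, 9}  B6 = {1, 5, 6, 7, 9}
Tree: B1–B2, B2–B3, B1–B4, B3–B5, B5–B6

The largest bag has 5 vertices, giving width 4; this decomposition certifies tw(G) ≤ 4. On the other hand G contains the 5-clique {1, 5, 6, 7, 9}. A clique must lie in a single bag of any decomposition, so no decomposition can have width below 4. The upper and lower bounds meet at 4, so that is the treewidth.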